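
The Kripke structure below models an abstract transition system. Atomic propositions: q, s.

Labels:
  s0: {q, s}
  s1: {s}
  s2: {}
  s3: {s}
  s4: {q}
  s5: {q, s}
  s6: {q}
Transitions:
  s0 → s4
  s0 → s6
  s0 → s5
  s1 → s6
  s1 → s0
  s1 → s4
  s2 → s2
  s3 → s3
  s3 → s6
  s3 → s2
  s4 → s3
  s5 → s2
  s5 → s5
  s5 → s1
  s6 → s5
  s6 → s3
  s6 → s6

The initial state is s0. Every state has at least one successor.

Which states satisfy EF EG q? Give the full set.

{s0, s1, s3, s4, s5, s6}

States satisfying EG q: {s0, s5, s6}.
States satisfying EF EG q: {s0, s1, s3, s4, s5, s6}.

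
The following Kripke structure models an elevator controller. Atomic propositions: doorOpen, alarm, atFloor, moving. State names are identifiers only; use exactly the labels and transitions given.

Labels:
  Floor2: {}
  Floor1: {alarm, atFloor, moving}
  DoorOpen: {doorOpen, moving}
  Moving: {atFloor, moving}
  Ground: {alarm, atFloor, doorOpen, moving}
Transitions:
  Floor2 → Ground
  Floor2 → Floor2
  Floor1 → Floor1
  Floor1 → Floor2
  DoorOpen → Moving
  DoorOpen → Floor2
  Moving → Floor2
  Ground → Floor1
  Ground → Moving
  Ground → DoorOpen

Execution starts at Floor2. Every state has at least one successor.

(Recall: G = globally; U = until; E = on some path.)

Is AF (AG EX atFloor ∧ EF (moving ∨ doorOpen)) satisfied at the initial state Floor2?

Violated

States satisfying AG EX atFloor ∧ EF (moving ∨ doorOpen): ∅.
States satisfying AF (AG EX atFloor ∧ EF (moving ∨ doorOpen)): ∅.
There is a path from Floor2 along which AG EX atFloor ∧ EF (moving ∨ doorOpen) never holds.
Floor2 ∉ Sat(AF (AG EX atFloor ∧ EF (moving ∨ doorOpen))).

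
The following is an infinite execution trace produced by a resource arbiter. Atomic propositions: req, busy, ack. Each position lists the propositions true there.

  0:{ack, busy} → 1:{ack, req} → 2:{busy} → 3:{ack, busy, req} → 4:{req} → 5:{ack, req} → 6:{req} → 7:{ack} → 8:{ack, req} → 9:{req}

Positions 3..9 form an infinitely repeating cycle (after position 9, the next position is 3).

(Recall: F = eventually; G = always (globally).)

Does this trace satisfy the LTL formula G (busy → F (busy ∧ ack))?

busy → F (busy ∧ ack) holds at every position 0..9, and those are all positions ever visited, so G (busy → F (busy ∧ ack)) holds.
Positions where busy holds: 0, 2, 3.
Check F (busy ∧ ack) at each: 0→ok, 2→ok, 3→ok.

Holds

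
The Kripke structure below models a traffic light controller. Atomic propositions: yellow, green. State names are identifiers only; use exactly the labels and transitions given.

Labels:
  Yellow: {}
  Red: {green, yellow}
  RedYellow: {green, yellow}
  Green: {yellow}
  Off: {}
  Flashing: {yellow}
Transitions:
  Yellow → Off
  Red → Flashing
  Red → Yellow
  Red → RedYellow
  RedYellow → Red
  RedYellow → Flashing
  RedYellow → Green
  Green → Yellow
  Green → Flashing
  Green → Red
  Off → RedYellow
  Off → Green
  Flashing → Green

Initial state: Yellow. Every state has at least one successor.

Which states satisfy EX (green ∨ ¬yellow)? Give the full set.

{Yellow, Red, RedYellow, Green, Off}

States satisfying green ∨ ¬yellow: {Yellow, Red, RedYellow, Off}.
States satisfying EX (green ∨ ¬yellow): {Yellow, Red, RedYellow, Green, Off}.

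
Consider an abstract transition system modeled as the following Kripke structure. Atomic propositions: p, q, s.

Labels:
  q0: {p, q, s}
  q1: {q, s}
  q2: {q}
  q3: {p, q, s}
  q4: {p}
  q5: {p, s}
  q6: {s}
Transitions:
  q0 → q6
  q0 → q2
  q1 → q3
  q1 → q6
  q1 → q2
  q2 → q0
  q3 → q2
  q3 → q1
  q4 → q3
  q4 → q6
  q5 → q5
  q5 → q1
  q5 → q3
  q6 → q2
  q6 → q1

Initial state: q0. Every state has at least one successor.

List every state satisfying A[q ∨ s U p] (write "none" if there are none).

States satisfying q ∨ s: {q0, q1, q2, q3, q5, q6}.
States satisfying p: {q0, q3, q4, q5}.
States satisfying A[q ∨ s U p]: {q0, q2, q3, q4, q5}.

{q0, q2, q3, q4, q5}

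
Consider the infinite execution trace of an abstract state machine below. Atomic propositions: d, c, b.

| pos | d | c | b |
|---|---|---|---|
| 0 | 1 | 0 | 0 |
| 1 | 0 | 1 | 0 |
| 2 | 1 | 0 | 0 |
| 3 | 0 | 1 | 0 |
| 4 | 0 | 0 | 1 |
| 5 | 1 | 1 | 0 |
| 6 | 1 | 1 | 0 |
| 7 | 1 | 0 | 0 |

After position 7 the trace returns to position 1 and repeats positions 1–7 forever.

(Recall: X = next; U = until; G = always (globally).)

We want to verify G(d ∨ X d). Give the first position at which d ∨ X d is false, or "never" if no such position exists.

3

Check d ∨ X d at each position in order: 0 ✓, 1 ✓, 2 ✓.
At position 3 the labels are {c} and the next position 4 has {b}, so d ∨ X d is false there. This is the first violation.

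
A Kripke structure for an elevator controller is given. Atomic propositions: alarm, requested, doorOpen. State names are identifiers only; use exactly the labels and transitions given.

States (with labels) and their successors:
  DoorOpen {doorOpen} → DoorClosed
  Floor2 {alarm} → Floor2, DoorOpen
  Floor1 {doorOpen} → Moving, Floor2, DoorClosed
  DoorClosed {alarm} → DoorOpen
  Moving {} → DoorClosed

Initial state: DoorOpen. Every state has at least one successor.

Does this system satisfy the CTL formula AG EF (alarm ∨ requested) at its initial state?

Holds

States satisfying EF (alarm ∨ requested): {DoorOpen, Floor2, Floor1, DoorClosed, Moving}.
States satisfying AG EF (alarm ∨ requested): {DoorOpen, Floor2, Floor1, DoorClosed, Moving}.
Every state reachable from DoorOpen satisfies EF (alarm ∨ requested).
DoorOpen ∈ Sat(AG EF (alarm ∨ requested)).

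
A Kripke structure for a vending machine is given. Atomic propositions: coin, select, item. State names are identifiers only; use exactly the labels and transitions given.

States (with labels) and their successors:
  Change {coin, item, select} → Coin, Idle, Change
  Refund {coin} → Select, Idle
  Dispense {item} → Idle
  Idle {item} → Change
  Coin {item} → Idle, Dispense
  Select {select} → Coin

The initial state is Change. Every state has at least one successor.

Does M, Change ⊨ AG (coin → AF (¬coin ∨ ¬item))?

Does not hold

States satisfying coin → AF (¬coin ∨ ¬item): {Refund, Dispense, Idle, Coin, Select}.
States satisfying AG (coin → AF (¬coin ∨ ¬item)): ∅.
Change is reachable from Change and violates coin → AF (¬coin ∨ ¬item), so AG fails at Change.
Change ∉ Sat(AG (coin → AF (¬coin ∨ ¬item))).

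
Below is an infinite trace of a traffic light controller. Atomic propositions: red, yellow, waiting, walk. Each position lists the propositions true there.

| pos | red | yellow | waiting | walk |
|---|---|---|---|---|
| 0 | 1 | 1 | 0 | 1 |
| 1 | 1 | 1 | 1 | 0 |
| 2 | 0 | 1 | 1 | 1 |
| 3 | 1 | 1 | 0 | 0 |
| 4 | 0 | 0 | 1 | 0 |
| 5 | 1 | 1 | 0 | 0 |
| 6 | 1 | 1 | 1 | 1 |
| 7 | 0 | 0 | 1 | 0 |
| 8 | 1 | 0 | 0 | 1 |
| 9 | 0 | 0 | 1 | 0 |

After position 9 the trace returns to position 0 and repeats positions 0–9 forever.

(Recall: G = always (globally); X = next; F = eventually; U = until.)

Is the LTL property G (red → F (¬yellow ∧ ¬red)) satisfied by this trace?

red → F (¬yellow ∧ ¬red) holds at every position 0..9, and those are all positions ever visited, so G (red → F (¬yellow ∧ ¬red)) holds.
Positions where red holds: 0, 1, 3, 5, 6, 8.
Check F (¬yellow ∧ ¬red) at each: 0→ok, 1→ok, 3→ok, 5→ok, 6→ok, 8→ok.

Satisfied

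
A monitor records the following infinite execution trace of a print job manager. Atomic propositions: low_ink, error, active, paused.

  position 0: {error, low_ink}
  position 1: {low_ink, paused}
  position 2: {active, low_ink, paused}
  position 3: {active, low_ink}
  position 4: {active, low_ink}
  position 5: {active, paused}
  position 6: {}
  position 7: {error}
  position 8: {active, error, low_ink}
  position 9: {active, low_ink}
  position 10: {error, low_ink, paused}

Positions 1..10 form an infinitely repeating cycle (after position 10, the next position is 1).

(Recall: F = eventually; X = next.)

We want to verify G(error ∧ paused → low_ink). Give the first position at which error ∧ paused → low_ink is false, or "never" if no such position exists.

error ∧ paused → low_ink holds at every position 0..10, and those are all the positions the trace ever visits, so the invariant G(error ∧ paused → low_ink) is never violated.

never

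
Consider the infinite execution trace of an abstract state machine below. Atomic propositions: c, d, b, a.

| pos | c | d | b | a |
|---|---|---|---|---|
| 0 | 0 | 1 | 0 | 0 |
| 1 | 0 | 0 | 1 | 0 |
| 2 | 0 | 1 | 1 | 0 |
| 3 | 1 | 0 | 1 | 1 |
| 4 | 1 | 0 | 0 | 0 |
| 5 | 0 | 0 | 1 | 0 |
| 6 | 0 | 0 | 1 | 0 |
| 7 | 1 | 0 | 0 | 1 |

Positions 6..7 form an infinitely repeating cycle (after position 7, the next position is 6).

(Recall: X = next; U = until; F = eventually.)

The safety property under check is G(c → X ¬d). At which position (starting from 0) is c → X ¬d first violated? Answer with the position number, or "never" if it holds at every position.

c → X ¬d holds at every position 0..7, and those are all the positions the trace ever visits, so the invariant G(c → X ¬d) is never violated.

never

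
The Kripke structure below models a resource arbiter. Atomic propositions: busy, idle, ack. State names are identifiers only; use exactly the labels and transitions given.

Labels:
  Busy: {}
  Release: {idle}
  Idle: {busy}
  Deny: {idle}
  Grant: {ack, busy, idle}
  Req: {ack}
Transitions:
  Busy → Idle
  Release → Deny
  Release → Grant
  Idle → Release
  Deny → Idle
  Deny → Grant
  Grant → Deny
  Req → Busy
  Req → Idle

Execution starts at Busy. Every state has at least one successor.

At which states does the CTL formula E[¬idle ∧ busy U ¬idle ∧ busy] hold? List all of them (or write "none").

{Idle}

States satisfying ¬idle ∧ busy: {Idle}.
States satisfying E[¬idle ∧ busy U ¬idle ∧ busy]: {Idle}.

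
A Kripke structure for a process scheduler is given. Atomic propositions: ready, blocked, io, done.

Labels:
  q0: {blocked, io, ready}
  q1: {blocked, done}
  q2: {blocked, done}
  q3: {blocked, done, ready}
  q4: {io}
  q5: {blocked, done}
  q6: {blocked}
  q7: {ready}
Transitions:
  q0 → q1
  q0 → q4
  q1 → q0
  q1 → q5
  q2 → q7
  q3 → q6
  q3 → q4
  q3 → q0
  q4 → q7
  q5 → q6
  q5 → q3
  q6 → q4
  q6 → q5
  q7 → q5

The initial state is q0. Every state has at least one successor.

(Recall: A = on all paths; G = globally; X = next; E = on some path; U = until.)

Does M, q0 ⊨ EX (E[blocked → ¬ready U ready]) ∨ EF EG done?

Satisfied

States satisfying E[blocked → ¬ready U ready]: {q0, q1, q2, q3, q4, q5, q6, q7}.
States satisfying EX (E[blocked → ¬ready U ready]): {q0, q1, q2, q3, q4, q5, q6, q7}.
States satisfying EG done: ∅.
States satisfying EF EG done: ∅.
States satisfying EX (E[blocked → ¬ready U ready]) ∨ EF EG done: {q0, q1, q2, q3, q4, q5, q6, q7}.
q0 ∈ Sat(EX (E[blocked → ¬ready U ready]) ∨ EF EG done).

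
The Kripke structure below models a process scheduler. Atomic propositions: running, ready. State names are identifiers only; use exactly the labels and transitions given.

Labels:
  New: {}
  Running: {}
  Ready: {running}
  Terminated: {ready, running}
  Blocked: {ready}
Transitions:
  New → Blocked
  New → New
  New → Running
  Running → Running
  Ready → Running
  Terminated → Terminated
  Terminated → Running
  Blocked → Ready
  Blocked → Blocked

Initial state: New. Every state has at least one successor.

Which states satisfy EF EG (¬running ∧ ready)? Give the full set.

{New, Blocked}

States satisfying EG (¬running ∧ ready): {Blocked}.
States satisfying EF EG (¬running ∧ ready): {New, Blocked}.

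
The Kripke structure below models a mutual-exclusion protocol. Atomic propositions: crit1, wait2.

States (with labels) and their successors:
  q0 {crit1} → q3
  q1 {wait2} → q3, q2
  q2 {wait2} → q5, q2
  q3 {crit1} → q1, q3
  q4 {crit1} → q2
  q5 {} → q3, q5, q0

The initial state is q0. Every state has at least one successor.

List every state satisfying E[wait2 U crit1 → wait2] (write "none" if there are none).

States satisfying wait2: {q1, q2}.
States satisfying crit1 → wait2: {q1, q2, q5}.
States satisfying E[wait2 U crit1 → wait2]: {q1, q2, q5}.

{q1, q2, q5}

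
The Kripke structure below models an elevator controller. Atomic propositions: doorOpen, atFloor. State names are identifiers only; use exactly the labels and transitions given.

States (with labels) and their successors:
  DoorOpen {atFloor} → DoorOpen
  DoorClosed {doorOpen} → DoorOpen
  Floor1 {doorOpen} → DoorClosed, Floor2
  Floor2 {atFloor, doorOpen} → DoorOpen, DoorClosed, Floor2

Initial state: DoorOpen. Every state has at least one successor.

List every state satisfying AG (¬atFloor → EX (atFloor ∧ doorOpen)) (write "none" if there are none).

States satisfying ¬atFloor → EX (atFloor ∧ doorOpen): {DoorOpen, Floor1, Floor2}.
States satisfying AG (¬atFloor → EX (atFloor ∧ doorOpen)): {DoorOpen}.

{DoorOpen}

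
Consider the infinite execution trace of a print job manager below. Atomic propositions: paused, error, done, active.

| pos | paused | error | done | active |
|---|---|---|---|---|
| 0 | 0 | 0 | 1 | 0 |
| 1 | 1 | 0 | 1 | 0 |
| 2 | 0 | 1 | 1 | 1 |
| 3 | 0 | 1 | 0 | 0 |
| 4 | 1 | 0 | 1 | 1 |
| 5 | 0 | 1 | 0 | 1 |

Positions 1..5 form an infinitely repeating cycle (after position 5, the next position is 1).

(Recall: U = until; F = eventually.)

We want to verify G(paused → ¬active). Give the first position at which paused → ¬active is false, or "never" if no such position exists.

4

Check paused → ¬active at each position in order: 0 ✓, 1 ✓, 2 ✓, 3 ✓.
At position 4 the labels are {active, done, paused}, so paused → ¬active is false there. This is the first violation.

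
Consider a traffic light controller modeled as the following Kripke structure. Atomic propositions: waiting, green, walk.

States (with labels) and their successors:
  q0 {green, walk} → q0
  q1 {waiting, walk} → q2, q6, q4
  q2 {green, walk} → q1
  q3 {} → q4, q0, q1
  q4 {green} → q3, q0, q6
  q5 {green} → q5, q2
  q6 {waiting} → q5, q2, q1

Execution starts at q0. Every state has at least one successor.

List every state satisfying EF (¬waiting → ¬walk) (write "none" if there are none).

States satisfying ¬waiting → ¬walk: {q1, q3, q4, q5, q6}.
States satisfying EF (¬waiting → ¬walk): {q1, q2, q3, q4, q5, q6}.

{q1, q2, q3, q4, q5, q6}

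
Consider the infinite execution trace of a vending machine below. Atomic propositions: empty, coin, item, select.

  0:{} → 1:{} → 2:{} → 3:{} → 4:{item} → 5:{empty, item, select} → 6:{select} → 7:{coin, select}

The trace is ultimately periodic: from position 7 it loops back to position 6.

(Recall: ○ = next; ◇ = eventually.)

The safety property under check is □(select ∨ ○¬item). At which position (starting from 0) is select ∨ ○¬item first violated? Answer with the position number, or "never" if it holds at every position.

3

Check select ∨ ○¬item at each position in order: 0 ✓, 1 ✓, 2 ✓.
At position 3 the labels are {} and the next position 4 has {item}, so select ∨ ○¬item is false there. This is the first violation.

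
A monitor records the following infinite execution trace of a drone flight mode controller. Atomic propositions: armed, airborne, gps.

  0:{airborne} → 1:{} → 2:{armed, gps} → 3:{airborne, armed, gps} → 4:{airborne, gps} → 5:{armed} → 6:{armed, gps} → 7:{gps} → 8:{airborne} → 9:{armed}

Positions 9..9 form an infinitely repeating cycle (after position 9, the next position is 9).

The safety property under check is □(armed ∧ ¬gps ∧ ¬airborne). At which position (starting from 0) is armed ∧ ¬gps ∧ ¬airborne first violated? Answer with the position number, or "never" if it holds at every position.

At position 0 the labels are {airborne}, so armed ∧ ¬gps ∧ ¬airborne is false there. This is the first violation.

0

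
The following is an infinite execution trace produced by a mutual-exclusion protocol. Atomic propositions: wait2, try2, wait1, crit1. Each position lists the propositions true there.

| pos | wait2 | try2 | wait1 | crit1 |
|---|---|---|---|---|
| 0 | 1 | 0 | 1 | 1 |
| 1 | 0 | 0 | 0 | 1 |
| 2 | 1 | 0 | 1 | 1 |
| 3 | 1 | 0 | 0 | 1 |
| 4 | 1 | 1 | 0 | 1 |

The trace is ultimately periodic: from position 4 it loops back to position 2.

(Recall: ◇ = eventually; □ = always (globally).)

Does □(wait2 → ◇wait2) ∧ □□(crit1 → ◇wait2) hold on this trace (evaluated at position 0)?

wait2 → ◇wait2 holds at every position 0..4, and those are all positions ever visited, so □(wait2 → ◇wait2) holds.
Positions where wait2 holds: 0, 2, 3, 4.
Check ◇wait2 at each: 0→ok, 2→ok, 3→ok, 4→ok.
□(crit1 → ◇wait2) holds at every position 0..4, and those are all positions ever visited, so □□(crit1 → ◇wait2) holds.
At position 0: □(wait2 → ◇wait2) is true; □□(crit1 → ◇wait2) is true; so □(wait2 → ◇wait2) ∧ □□(crit1 → ◇wait2) is true.

Holds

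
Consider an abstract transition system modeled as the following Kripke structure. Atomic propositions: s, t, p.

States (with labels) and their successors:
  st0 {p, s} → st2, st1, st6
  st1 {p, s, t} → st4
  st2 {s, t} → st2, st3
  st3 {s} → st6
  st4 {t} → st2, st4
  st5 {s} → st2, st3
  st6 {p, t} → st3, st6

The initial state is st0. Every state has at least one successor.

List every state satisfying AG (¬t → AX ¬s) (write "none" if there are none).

{st1, st2, st3, st4, st6}

States satisfying ¬t → AX ¬s: {st1, st2, st3, st4, st6}.
States satisfying AG (¬t → AX ¬s): {st1, st2, st3, st4, st6}.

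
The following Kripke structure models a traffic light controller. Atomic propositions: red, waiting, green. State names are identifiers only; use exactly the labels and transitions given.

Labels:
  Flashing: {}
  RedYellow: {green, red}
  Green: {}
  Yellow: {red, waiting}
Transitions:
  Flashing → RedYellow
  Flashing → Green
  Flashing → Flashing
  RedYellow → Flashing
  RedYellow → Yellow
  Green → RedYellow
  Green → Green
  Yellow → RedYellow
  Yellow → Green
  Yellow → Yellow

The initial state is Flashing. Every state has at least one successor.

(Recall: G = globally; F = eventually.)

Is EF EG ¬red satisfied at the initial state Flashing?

States satisfying EG ¬red: {Flashing, Green}.
States satisfying EF EG ¬red: {Flashing, RedYellow, Green, Yellow}.
Some path from Flashing reaches a state where EG ¬red holds.
Flashing ∈ Sat(EF EG ¬red).

Yes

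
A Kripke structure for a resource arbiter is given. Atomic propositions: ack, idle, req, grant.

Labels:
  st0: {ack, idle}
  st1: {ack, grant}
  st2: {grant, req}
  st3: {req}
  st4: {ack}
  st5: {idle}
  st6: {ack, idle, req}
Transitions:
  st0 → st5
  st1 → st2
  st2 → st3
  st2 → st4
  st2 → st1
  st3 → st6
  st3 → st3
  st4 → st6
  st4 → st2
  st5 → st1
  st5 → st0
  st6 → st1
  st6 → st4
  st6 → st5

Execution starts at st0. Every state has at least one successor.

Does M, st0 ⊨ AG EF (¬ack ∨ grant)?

States satisfying EF (¬ack ∨ grant): {st0, st1, st2, st3, st4, st5, st6}.
States satisfying AG EF (¬ack ∨ grant): {st0, st1, st2, st3, st4, st5, st6}.
Every state reachable from st0 satisfies EF (¬ack ∨ grant).
st0 ∈ Sat(AG EF (¬ack ∨ grant)).

Holds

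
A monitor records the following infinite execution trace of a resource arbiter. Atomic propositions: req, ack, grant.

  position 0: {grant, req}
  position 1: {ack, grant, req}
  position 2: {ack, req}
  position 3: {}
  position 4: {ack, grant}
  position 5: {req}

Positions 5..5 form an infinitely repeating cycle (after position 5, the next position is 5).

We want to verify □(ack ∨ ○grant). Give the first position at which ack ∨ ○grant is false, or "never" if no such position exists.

5

Check ack ∨ ○grant at each position in order: 0 ✓, 1 ✓, 2 ✓, 3 ✓, 4 ✓.
At position 5 the labels are {req} and the next position 5 has {req}, so ack ∨ ○grant is false there. This is the first violation.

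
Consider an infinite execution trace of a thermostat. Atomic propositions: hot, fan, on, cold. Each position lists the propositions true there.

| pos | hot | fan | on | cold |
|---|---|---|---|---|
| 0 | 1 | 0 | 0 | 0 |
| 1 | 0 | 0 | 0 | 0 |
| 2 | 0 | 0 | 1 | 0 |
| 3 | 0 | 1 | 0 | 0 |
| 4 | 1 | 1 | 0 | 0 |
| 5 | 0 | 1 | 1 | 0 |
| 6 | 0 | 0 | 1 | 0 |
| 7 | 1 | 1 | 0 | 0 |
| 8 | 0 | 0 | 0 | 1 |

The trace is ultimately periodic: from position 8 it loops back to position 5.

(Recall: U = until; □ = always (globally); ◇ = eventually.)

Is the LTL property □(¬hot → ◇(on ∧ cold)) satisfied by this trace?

Does not hold

¬hot → ◇(on ∧ cold) must hold at every position from 0 onward. It fails at position 1, so □(¬hot → ◇(on ∧ cold)) is false.
Positions where ¬hot holds: 1, 2, 3, 5, 6, 8.
Check ◇(on ∧ cold) at each: 1→fails, 2→fails, 3→fails, 5→fails, 6→fails, 8→fails.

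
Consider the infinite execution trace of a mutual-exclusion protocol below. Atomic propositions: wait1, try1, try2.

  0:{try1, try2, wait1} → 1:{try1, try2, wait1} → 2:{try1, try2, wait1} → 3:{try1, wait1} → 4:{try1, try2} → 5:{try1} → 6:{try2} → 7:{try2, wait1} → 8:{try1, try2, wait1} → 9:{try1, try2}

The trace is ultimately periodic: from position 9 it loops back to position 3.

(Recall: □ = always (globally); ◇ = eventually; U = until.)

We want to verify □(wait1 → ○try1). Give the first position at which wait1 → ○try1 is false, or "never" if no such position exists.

never

wait1 → ○try1 holds at every position 0..9, and those are all the positions the trace ever visits, so the invariant □(wait1 → ○try1) is never violated.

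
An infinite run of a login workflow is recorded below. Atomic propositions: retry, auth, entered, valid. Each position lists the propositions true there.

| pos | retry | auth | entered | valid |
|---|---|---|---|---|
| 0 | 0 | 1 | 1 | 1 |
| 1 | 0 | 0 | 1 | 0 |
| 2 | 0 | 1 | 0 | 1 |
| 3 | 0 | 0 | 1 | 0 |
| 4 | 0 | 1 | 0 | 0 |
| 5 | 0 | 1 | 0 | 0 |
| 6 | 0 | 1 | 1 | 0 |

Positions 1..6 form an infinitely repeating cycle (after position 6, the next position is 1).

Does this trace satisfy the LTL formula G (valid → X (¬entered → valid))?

Yes

valid → X (¬entered → valid) holds at every position 0..6, and those are all positions ever visited, so G (valid → X (¬entered → valid)) holds.
Positions where valid holds: 0, 2.
Check X (¬entered → valid) at each: 0→ok, 2→ok.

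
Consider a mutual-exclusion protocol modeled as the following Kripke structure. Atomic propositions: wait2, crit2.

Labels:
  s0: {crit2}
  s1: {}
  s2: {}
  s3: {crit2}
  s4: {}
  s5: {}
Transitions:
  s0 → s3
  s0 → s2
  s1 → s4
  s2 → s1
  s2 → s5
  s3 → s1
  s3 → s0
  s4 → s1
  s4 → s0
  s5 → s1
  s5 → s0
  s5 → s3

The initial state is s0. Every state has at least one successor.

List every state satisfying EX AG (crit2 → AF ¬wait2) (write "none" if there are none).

States satisfying AG (crit2 → AF ¬wait2): {s0, s1, s2, s3, s4, s5}.
States satisfying EX AG (crit2 → AF ¬wait2): {s0, s1, s2, s3, s4, s5}.

{s0, s1, s2, s3, s4, s5}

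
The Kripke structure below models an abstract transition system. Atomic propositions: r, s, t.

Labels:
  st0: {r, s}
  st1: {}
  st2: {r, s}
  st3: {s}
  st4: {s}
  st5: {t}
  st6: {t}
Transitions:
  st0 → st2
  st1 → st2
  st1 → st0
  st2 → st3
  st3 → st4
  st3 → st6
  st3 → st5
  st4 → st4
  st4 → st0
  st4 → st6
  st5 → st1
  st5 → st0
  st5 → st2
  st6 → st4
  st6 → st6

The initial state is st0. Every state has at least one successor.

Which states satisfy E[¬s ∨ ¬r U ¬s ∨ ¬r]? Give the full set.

States satisfying ¬s ∨ ¬r: {st1, st3, st4, st5, st6}.
States satisfying E[¬s ∨ ¬r U ¬s ∨ ¬r]: {st1, st3, st4, st5, st6}.

{st1, st3, st4, st5, st6}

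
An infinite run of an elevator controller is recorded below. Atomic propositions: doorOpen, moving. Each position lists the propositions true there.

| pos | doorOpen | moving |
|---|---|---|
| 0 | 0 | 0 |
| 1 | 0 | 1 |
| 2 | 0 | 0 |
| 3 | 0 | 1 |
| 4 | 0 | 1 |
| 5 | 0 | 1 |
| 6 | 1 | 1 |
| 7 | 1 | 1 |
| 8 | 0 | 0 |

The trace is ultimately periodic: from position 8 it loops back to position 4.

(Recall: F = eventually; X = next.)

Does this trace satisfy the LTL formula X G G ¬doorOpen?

The position after 0 is 1; G G ¬doorOpen is false there.

Violated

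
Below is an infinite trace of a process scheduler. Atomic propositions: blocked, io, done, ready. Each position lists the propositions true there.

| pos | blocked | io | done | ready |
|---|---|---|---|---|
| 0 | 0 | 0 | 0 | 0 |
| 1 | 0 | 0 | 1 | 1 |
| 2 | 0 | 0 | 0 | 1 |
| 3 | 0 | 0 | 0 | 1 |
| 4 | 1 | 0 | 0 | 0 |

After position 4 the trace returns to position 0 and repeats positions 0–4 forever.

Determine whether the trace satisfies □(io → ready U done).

io → ready U done holds at every position 0..4, and those are all positions ever visited, so □(io → ready U done) holds.

Satisfied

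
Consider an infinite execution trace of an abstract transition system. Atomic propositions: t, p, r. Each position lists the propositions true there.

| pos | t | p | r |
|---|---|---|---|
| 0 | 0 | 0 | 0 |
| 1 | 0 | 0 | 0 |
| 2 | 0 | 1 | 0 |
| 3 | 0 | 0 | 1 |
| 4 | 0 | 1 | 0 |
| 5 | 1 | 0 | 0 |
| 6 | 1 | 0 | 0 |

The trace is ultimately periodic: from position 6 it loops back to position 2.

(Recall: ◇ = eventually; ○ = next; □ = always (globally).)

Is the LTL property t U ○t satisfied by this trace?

Walking from position 0: at position 0, ○t has not yet held and t fails, so t U ○t is false.

Violated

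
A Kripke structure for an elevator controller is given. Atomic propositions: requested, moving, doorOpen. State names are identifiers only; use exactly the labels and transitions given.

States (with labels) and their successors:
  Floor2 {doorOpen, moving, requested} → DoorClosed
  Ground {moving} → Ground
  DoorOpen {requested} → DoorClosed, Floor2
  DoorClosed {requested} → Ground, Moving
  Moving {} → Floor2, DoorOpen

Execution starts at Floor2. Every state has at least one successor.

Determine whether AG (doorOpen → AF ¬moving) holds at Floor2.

States satisfying doorOpen → AF ¬moving: {Floor2, Ground, DoorOpen, DoorClosed, Moving}.
States satisfying AG (doorOpen → AF ¬moving): {Floor2, Ground, DoorOpen, DoorClosed, Moving}.
Every state reachable from Floor2 satisfies doorOpen → AF ¬moving.
Floor2 ∈ Sat(AG (doorOpen → AF ¬moving)).

Yes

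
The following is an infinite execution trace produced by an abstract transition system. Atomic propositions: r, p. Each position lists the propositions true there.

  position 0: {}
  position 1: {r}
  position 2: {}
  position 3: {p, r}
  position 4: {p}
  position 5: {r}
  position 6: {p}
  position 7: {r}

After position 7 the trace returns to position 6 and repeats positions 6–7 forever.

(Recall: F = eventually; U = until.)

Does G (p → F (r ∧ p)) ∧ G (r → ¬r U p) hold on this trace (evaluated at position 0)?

p → F (r ∧ p) must hold at every position from 0 onward. It fails at position 4, so G (p → F (r ∧ p)) is false.
Positions where p holds: 3, 4, 6.
Check F (r ∧ p) at each: 3→ok, 4→fails, 6→fails.
r → ¬r U p must hold at every position from 0 onward. It fails at position 1, so G (r → ¬r U p) is false.
Positions where r holds: 1, 3, 5, 7.
Check ¬r U p at each: 1→fails, 3→ok, 5→fails, 7→fails.
At position 0: G (p → F (r ∧ p)) is false; G (r → ¬r U p) is false; so G (p → F (r ∧ p)) ∧ G (r → ¬r U p) is false.

Violated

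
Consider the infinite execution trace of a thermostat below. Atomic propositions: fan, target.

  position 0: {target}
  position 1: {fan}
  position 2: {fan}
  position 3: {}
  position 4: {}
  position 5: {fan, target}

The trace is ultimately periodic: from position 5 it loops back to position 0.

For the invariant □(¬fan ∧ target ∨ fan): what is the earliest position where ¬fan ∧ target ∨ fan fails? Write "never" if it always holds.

Check ¬fan ∧ target ∨ fan at each position in order: 0 ✓, 1 ✓, 2 ✓.
At position 3 the labels are {}, so ¬fan ∧ target ∨ fan is false there. This is the first violation.

3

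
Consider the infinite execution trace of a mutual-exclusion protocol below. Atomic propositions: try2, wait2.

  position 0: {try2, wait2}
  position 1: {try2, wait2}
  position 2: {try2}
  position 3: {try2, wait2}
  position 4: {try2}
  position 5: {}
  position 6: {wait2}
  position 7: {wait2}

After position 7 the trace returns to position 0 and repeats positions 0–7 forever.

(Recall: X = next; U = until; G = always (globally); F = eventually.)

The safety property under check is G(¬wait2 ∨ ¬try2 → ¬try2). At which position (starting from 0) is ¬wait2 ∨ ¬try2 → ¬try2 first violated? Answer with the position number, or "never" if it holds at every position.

Check ¬wait2 ∨ ¬try2 → ¬try2 at each position in order: 0 ✓, 1 ✓.
At position 2 the labels are {try2}, so ¬wait2 ∨ ¬try2 → ¬try2 is false there. This is the first violation.

2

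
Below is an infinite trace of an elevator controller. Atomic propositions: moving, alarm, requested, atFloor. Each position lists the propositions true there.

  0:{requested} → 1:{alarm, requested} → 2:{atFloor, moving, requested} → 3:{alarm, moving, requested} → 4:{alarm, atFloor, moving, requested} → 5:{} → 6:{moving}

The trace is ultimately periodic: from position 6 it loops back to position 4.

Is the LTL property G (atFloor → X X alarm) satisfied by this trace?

atFloor → X X alarm must hold at every position from 0 onward. It fails at position 4, so G (atFloor → X X alarm) is false.
Positions where atFloor holds: 2, 4.
Check X X alarm at each: 2→ok, 4→fails.

Does not hold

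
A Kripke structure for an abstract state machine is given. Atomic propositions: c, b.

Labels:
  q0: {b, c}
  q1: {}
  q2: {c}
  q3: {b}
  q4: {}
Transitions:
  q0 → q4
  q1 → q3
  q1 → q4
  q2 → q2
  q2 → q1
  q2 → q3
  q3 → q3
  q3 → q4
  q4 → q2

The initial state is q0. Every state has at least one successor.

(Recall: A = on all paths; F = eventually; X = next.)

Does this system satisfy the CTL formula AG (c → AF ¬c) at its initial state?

No

States satisfying c → AF ¬c: {q0, q1, q3, q4}.
States satisfying AG (c → AF ¬c): ∅.
q2 is reachable from q0 and violates c → AF ¬c, so AG fails at q0.
q0 ∉ Sat(AG (c → AF ¬c)).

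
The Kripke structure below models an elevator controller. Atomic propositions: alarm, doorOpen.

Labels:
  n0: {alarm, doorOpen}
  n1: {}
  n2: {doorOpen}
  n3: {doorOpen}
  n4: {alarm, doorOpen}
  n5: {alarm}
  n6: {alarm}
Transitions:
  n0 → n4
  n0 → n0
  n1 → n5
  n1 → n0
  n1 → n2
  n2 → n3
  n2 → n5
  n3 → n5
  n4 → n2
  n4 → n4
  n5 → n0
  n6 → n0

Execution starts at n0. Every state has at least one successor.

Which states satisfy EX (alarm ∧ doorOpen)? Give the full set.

{n0, n1, n4, n5, n6}

States satisfying alarm ∧ doorOpen: {n0, n4}.
States satisfying EX (alarm ∧ doorOpen): {n0, n1, n4, n5, n6}.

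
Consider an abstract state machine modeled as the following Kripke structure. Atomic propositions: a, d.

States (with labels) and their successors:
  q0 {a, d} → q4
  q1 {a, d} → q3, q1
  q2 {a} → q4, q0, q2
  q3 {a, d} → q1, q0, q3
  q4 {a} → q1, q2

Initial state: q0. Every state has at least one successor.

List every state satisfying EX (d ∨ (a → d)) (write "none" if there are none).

{q1, q2, q3, q4}

States satisfying d ∨ (a → d): {q0, q1, q3}.
States satisfying EX (d ∨ (a → d)): {q1, q2, q3, q4}.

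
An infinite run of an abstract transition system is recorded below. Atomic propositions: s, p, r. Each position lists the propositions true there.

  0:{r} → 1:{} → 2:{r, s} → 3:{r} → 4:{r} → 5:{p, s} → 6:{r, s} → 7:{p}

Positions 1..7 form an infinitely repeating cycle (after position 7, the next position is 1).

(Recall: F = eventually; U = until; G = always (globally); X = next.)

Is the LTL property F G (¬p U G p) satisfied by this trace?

No

G (¬p U G p) is false at every position 0..7, so it never becomes true and F G (¬p U G p) fails.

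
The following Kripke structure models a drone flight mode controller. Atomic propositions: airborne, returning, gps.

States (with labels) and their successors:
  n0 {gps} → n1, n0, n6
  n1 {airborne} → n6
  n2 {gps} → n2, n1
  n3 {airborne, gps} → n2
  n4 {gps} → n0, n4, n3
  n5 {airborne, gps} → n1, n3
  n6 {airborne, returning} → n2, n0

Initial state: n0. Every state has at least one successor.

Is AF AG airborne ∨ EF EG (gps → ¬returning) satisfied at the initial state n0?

Holds

States satisfying AG airborne: ∅.
States satisfying AF AG airborne: ∅.
States satisfying EG (gps → ¬returning): {n0, n1, n2, n3, n4, n5, n6}.
States satisfying EF EG (gps → ¬returning): {n0, n1, n2, n3, n4, n5, n6}.
States satisfying AF AG airborne ∨ EF EG (gps → ¬returning): {n0, n1, n2, n3, n4, n5, n6}.
n0 ∈ Sat(AF AG airborne ∨ EF EG (gps → ¬returning)).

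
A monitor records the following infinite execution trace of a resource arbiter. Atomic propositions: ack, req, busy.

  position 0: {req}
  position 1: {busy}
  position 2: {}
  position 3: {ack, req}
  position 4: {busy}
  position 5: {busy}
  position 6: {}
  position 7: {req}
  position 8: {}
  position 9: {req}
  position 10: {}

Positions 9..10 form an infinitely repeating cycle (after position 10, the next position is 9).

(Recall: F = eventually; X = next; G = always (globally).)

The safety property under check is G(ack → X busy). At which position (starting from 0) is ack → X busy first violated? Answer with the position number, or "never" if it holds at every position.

ack → X busy holds at every position 0..10, and those are all the positions the trace ever visits, so the invariant G(ack → X busy) is never violated.

never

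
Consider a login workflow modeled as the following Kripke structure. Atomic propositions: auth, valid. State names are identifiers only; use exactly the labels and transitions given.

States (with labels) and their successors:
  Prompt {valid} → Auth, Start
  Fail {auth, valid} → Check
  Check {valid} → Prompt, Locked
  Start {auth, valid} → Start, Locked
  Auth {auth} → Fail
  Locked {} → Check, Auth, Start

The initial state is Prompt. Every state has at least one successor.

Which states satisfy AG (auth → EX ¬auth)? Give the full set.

none

States satisfying auth → EX ¬auth: {Prompt, Fail, Check, Start, Locked}.
States satisfying AG (auth → EX ¬auth): ∅.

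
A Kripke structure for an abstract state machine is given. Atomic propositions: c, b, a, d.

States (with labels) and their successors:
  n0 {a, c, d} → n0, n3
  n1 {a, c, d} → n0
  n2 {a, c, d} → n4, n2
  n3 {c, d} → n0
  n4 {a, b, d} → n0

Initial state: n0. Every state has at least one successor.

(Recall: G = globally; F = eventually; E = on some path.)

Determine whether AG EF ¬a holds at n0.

Holds

States satisfying EF ¬a: {n0, n1, n2, n3, n4}.
States satisfying AG EF ¬a: {n0, n1, n2, n3, n4}.
Every state reachable from n0 satisfies EF ¬a.
n0 ∈ Sat(AG EF ¬a).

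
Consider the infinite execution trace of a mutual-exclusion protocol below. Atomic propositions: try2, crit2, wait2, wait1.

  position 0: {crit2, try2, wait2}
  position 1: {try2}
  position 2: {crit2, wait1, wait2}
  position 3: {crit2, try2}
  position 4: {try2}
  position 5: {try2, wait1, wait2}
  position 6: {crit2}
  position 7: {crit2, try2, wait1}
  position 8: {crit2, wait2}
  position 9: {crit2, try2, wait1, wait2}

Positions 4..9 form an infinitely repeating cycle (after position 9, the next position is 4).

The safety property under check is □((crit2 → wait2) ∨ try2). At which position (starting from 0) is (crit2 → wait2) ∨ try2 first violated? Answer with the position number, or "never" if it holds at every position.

Check (crit2 → wait2) ∨ try2 at each position in order: 0 ✓, 1 ✓, 2 ✓, 3 ✓, 4 ✓, 5 ✓.
At position 6 the labels are {crit2}, so (crit2 → wait2) ∨ try2 is false there. This is the first violation.

6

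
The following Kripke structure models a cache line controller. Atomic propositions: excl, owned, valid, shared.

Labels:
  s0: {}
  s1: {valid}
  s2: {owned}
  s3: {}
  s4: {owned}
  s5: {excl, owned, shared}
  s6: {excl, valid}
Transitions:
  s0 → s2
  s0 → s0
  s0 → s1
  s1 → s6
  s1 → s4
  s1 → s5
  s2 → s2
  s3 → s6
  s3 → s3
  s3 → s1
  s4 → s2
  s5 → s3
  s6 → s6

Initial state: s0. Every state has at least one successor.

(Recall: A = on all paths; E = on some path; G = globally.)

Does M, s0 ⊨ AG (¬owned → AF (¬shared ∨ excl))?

Satisfied

States satisfying ¬owned → AF (¬shared ∨ excl): {s0, s1, s2, s3, s4, s5, s6}.
States satisfying AG (¬owned → AF (¬shared ∨ excl)): {s0, s1, s2, s3, s4, s5, s6}.
Every state reachable from s0 satisfies ¬owned → AF (¬shared ∨ excl).
s0 ∈ Sat(AG (¬owned → AF (¬shared ∨ excl))).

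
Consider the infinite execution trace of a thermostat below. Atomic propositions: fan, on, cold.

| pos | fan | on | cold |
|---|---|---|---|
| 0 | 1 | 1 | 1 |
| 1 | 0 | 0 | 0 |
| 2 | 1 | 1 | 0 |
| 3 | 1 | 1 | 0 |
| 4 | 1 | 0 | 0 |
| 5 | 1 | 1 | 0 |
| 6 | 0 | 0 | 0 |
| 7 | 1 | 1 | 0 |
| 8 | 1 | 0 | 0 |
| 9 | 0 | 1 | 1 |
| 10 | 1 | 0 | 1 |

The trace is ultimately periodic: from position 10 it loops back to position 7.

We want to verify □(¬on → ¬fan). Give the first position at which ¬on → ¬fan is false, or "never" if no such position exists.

Check ¬on → ¬fan at each position in order: 0 ✓, 1 ✓, 2 ✓, 3 ✓.
At position 4 the labels are {fan}, so ¬on → ¬fan is false there. This is the first violation.

4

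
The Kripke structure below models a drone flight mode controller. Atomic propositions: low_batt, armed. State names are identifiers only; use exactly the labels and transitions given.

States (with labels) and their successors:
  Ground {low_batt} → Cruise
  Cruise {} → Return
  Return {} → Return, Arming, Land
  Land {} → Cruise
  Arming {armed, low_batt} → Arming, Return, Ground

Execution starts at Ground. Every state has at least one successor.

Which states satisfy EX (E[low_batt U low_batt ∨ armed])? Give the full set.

States satisfying E[low_batt U low_batt ∨ armed]: {Ground, Arming}.
States satisfying EX (E[low_batt U low_batt ∨ armed]): {Return, Arming}.

{Return, Arming}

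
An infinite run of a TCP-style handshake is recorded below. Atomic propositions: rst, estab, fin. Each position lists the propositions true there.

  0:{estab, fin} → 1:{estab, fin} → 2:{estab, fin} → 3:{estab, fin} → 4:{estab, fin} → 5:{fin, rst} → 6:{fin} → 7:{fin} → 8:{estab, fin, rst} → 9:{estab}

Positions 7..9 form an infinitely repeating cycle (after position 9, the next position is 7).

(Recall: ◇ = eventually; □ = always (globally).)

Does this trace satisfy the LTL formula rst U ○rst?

No

Walking from position 0: at position 0, ○rst has not yet held and rst fails, so rst U ○rst is false.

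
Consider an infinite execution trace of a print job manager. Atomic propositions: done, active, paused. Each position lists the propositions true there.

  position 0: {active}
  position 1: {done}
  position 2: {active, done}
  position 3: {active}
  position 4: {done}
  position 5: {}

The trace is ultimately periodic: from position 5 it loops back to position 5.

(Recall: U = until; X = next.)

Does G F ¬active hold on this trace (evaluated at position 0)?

Holds

F ¬active holds at every position 0..5, and those are all positions ever visited, so G F ¬active holds.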